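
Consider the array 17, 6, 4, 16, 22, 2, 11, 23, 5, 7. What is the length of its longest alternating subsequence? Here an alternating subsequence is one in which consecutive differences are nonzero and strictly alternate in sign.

A longest alternating subsequence is 17, 6, 16, 2, 11, 5, 7 (positions 1,2,4,6,7,9,10); its 6 consecutive differences strictly alternate in sign, and length 7 is optimal.

7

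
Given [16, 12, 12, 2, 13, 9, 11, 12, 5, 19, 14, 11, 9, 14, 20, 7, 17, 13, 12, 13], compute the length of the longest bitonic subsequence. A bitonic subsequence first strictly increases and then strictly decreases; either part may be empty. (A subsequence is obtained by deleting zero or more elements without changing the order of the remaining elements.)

9

Let inc[i] be the LIS ending at i and dec[i] the longest strictly decreasing subsequence starting at i. inc = [1, 1, 1, 1, 2, 2, 3, 4, 2, 5, 5, 3, 3, 5, 6, 3, 6, 5, 4, 5], dec = [6, 4, 4, 1, 5, 2, 3, 4, 1, 5, 4, 3, 2, 3, 4, 1, 3, 2, 1, 1].
max_i inc[i]+dec[i]−1 = 9, with one witness 2, 9, 11, 12, 19, 14, 11, 9, 7.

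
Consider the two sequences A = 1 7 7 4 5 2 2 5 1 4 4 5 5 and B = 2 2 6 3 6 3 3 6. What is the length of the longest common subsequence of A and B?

2

A longest common subsequence is 2, 2 (length 2); the LCS DP confirms no longer common subsequence exists.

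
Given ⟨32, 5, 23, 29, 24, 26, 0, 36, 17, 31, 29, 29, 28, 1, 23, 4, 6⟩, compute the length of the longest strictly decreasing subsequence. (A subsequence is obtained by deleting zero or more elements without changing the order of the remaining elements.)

6

Scanning left to right, the best length ending at each element is: 32→1, 5→2, 23→2, 29→2, 24→3, 26→3, 0→4, 36→1, 17→4, 31→2, 29→3, 29→3, 28→4, 1→5, 23→5, 4→6, 6→6.
So the longest decreasing subsequence has length 6, e.g. 32, 31, 29, 28, 23, 4.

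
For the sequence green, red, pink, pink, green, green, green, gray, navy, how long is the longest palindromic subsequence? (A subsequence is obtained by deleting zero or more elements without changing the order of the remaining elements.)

Using dp[i][j] = 2 + dp[i+1][j−1] if the ends match, else max(dp[i+1][j], dp[i][j−1]):
dp[1][9] = 4. A witness is green green green green at positions 1,5,6,7.

4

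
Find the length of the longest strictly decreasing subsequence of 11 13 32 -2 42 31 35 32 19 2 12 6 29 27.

6

One longest decreasing subsequence is 42, 35, 32, 19, 12, 6 (positions 5,7,8,9,11,12), of length 6; no longer one exists.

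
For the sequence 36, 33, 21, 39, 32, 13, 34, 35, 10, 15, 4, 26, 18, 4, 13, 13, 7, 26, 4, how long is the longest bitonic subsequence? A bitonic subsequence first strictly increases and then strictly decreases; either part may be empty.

9

Let inc[i] be the LIS ending at i and dec[i] the longest strictly decreasing subsequence starting at i. inc = [1, 1, 1, 2, 2, 1, 3, 4, 1, 2, 1, 3, 3, 1, 2, 2, 2, 4, 1], dec = [8, 7, 5, 7, 6, 4, 6, 6, 3, 4, 1, 5, 4, 1, 3, 3, 2, 2, 1].
max_i inc[i]+dec[i]−1 = 9, with one witness 21, 32, 34, 35, 26, 18, 13, 7, 4.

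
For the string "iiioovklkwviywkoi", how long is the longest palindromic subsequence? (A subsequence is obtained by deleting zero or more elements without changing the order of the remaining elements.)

One longest palindromic subsequence is iokwywkoi (positions 1,4,7,10,13,14,15,16,17); it reads the same forward and backward, and the interval DP gives dp[1][17] = 9.

9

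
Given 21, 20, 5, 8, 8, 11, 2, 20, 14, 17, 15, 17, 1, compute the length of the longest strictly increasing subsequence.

Let dp[i] be the longest increasing subsequence ending at position i. Then dp = [1, 1, 1, 2, 2, 3, 1, 4, 4, 5, 5, 6, 1].
The maximum is 6; one witness is 5, 8, 11, 14, 15, 17 at positions 3,4,6,9,11,12.

6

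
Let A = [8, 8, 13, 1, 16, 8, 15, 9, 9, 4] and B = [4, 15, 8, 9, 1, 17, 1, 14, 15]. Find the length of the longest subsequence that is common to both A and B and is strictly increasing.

For each value that appears in both, track the longest common increasing run ending there.
The best achievable length is 2; one witness is 8, 9 (A-positions 1,8, B-positions 3,4).

2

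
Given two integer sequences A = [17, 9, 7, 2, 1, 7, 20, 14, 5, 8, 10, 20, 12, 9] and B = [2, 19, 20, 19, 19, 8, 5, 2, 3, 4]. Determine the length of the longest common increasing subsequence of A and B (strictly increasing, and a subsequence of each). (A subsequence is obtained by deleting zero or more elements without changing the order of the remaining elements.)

2

A longest common strictly increasing subsequence is 2, 20 (length 2); it appears in order in both A and B, and no longer such subsequence exists.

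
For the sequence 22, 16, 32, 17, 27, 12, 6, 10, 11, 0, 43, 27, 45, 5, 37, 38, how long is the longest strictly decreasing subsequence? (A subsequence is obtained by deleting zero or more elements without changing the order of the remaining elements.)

Scanning left to right, the best length ending at each element is: 22→1, 16→2, 32→1, 17→2, 27→2, 12→3, 6→4, 10→4, 11→4, 0→5, 43→1, 27→2, 45→1, 5→5, 37→2, 38→2.
So the longest decreasing subsequence has length 5, e.g. 22, 16, 12, 6, 0.

5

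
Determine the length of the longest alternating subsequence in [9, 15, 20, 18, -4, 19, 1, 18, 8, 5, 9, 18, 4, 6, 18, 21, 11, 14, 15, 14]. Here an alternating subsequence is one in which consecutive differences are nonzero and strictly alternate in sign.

A longest alternating subsequence is 9, 20, 18, 19, 1, 18, 8, 9, 4, 18, 11, 15, 14 (positions 1,3,4,6,7,8,9,11,13,15,17,19,20); its 12 consecutive differences strictly alternate in sign, and length 13 is optimal.

13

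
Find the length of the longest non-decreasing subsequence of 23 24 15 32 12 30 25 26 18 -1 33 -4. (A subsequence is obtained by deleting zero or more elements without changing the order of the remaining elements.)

5

Let dp[i] be the longest non-decreasing subsequence ending at position i. Then dp = [1, 2, 1, 3, 1, 3, 3, 4, 2, 1, 5, 1].
The maximum is 5; one witness is 23, 24, 25, 26, 33 at positions 1,2,7,8,11.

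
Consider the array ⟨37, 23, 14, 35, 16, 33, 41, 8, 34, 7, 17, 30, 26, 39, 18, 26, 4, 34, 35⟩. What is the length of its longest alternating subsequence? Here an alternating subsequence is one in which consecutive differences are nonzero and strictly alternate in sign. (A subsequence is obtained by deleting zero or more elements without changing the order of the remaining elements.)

15

Track the best alternating length ending on an up-step vs a down-step at each position: up/down = 1/1, 1/2, 1/2, 3/2, 3/4, 5/4, 5/1, 1/6, 7/6, 1/8, 9/8, 9/8, 9/10, 11/6, 9/12, 13/12, 1/14, 15/12, 15/12.
The maximum over both is 15; one such subsequence is 37, 23, 35, 16, 33, 8, 34, 7, 30, 26, 39, 18, 26, 4, 34.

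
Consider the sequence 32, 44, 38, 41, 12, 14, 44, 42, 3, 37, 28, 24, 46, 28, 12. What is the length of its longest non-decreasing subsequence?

One longest non-decreasing subsequence is 32, 38, 41, 44, 46 (positions 1,3,4,7,13), of length 5; no longer one exists.

5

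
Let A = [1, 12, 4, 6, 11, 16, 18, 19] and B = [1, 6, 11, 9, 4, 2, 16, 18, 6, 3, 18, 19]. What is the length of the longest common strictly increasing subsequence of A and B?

6

A longest common strictly increasing subsequence is 1, 6, 11, 16, 18, 19 (length 6); it appears in order in both A and B, and no longer such subsequence exists.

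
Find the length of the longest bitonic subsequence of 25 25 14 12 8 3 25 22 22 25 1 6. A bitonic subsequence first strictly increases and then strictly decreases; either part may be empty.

6

One longest bitonic subsequence is 25, 14, 12, 8, 3, 1 (positions 1,3,4,5,6,11): it rises to 25 then falls. Length 6 is optimal.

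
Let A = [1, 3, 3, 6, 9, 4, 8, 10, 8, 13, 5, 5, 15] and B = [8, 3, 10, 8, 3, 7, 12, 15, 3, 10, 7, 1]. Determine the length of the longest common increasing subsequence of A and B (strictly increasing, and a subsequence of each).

A longest common strictly increasing subsequence is 8, 10, 15 (length 3); it appears in order in both A and B, and no longer such subsequence exists.

3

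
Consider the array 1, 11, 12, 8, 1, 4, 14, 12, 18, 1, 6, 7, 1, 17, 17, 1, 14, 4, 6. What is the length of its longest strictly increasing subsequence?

Let dp[i] be the longest increasing subsequence ending at position i. Then dp = [1, 2, 3, 2, 1, 2, 4, 3, 5, 1, 3, 4, 1, 5, 5, 1, 5, 2, 3].
The maximum is 5; one witness is 1, 11, 12, 14, 18 at positions 1,2,3,7,9.

5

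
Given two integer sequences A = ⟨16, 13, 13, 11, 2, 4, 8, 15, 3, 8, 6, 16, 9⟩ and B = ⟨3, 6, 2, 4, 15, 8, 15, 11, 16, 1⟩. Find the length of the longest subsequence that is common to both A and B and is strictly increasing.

5

For each value that appears in both, track the longest common increasing run ending there.
The best achievable length is 5; one witness is 2, 4, 8, 15, 16 (A-positions 5,6,7,8,12, B-positions 3,4,6,7,9).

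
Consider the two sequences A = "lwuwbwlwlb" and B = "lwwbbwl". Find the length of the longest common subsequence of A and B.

6

Backtracking the LCS table gives one alignment: l (A1,B1) → w (A2,B2) → w (A4,B3) → b (A5,B5) → w (A8,B6) → l (A9,B7).
So the longest common subsequence has length 6.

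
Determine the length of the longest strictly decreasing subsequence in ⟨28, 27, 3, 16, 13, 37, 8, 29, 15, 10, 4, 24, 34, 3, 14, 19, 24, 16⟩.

One longest decreasing subsequence is 28, 27, 16, 13, 8, 4, 3 (positions 1,2,4,5,7,11,14), of length 7; no longer one exists.

7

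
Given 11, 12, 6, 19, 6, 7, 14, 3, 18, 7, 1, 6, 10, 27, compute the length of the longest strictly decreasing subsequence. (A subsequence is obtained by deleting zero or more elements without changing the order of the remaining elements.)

One longest decreasing subsequence is 11, 6, 3, 1 (positions 1,3,8,11), of length 4; no longer one exists.

4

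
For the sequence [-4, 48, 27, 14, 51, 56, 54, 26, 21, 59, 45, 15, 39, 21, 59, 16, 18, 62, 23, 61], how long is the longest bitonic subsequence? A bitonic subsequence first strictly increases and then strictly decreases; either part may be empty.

9

One longest bitonic subsequence is -4, 48, 51, 56, 54, 45, 39, 21, 18 (positions 1,2,5,6,7,11,13,14,17): it rises to 56 then falls. Length 9 is optimal.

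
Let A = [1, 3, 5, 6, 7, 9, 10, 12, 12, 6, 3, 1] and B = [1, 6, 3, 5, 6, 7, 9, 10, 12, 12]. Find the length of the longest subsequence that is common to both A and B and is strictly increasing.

A longest common strictly increasing subsequence is 1, 3, 5, 6, 7, 9, 10, 12 (length 8); it appears in order in both A and B, and no longer such subsequence exists.

8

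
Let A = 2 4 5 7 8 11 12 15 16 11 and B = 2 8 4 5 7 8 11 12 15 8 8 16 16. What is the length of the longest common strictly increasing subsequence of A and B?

A longest common strictly increasing subsequence is 2, 4, 5, 7, 8, 11, 12, 15, 16 (length 9); it appears in order in both A and B, and no longer such subsequence exists.

9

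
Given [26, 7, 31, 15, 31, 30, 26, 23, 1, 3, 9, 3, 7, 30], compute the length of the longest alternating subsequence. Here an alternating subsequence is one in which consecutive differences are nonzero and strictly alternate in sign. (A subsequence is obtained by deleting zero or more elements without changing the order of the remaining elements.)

9

A longest alternating subsequence is 26, 7, 31, 15, 31, 1, 9, 3, 7 (positions 1,2,3,4,5,9,11,12,13); its 8 consecutive differences strictly alternate in sign, and length 9 is optimal.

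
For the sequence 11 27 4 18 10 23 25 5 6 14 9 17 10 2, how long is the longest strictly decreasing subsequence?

5

Let dp[i] be the longest decreasing subsequence ending at position i. Then dp = [1, 1, 2, 2, 3, 2, 2, 4, 4, 3, 4, 3, 4, 5].
The maximum is 5; one witness is 27, 18, 10, 5, 2 at positions 2,4,5,8,14.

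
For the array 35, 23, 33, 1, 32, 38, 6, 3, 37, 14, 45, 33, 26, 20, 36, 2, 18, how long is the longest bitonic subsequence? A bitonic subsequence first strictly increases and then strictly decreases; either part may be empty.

8

Let inc[i] be the LIS ending at i and dec[i] the longest strictly decreasing subsequence starting at i. inc = [1, 1, 2, 1, 2, 3, 2, 2, 3, 3, 4, 4, 4, 4, 5, 2, 4], dec = [6, 4, 5, 1, 4, 6, 3, 2, 5, 2, 5, 4, 3, 2, 2, 1, 1].
max_i inc[i]+dec[i]−1 = 8, with one witness 23, 33, 38, 37, 33, 26, 20, 18.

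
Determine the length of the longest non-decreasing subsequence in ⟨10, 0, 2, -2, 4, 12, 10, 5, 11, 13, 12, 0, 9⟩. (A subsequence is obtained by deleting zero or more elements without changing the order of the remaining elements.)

Scanning left to right, the best length ending at each element is: 10→1, 0→1, 2→2, -2→1, 4→3, 12→4, 10→4, 5→4, 11→5, 13→6, 12→6, 0→2, 9→5.
So the longest non-decreasing subsequence has length 6, e.g. 0, 2, 4, 10, 11, 13.

6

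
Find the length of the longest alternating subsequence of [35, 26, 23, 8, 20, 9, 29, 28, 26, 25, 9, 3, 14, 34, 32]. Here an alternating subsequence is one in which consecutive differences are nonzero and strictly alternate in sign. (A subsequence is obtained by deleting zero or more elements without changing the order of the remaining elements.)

A longest alternating subsequence is 35, 8, 20, 9, 29, 28, 34, 32 (positions 1,4,5,6,7,8,14,15); its 7 consecutive differences strictly alternate in sign, and length 8 is optimal.

8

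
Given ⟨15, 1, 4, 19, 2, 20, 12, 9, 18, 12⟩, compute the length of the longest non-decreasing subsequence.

Scanning left to right, the best length ending at each element is: 15→1, 1→1, 4→2, 19→3, 2→2, 20→4, 12→3, 9→3, 18→4, 12→4.
So the longest non-decreasing subsequence has length 4, e.g. 1, 4, 19, 20.

4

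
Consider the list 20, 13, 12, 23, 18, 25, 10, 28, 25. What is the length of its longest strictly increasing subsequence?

4

Scanning left to right, the best length ending at each element is: 20→1, 13→1, 12→1, 23→2, 18→2, 25→3, 10→1, 28→4, 25→3.
So the longest increasing subsequence has length 4, e.g. 20, 23, 25, 28.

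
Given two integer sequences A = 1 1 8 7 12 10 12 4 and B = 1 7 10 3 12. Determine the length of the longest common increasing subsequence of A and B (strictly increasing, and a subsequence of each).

For each value that appears in both, track the longest common increasing run ending there.
The best achievable length is 4; one witness is 1, 7, 10, 12 (A-positions 1,4,6,7, B-positions 1,2,3,5).

4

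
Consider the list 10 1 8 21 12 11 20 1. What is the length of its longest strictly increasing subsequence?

Let dp[i] be the longest increasing subsequence ending at position i. Then dp = [1, 1, 2, 3, 3, 3, 4, 1].
The maximum is 4; one witness is 1, 8, 12, 20 at positions 2,3,5,7.

4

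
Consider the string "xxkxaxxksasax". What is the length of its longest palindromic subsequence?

One longest palindromic subsequence is xasasax (positions 1,5,9,10,11,12,13); it reads the same forward and backward, and the interval DP gives dp[1][13] = 7.

7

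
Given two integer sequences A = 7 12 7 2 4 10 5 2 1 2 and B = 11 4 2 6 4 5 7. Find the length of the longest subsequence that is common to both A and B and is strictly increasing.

3

For each value that appears in both, track the longest common increasing run ending there.
The best achievable length is 3; one witness is 2, 4, 5 (A-positions 4,5,7, B-positions 3,5,6).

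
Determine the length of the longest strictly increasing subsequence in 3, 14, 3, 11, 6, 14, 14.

3

One longest increasing subsequence is 3, 11, 14 (positions 1,4,6), of length 3; no longer one exists.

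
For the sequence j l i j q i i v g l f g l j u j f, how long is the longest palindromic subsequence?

Using dp[i][j] = 2 + dp[i+1][j−1] if the ends match, else max(dp[i+1][j], dp[i][j−1]):
dp[1][17] = 7. A witness is jjlgljj at positions 1,4,10,12,13,14,16.

7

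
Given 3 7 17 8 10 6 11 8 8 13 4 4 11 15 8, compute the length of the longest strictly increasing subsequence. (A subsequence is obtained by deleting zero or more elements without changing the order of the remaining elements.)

One longest increasing subsequence is 3, 7, 8, 10, 11, 13, 15 (positions 1,2,4,5,7,10,14), of length 7; no longer one exists.

7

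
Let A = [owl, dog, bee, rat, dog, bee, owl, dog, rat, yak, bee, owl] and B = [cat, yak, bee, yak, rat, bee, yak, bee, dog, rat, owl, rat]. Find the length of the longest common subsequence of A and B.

Backtracking the LCS table gives one alignment: bee (A3,B3) → rat (A4,B5) → bee (A6,B8) → dog (A8,B9) → rat (A9,B10) → owl (A12,B11).
So the longest common subsequence has length 6.

6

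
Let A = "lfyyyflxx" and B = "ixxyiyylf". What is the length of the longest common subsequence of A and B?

A longest common subsequence is yyyf (length 4); the LCS DP confirms no longer common subsequence exists.

4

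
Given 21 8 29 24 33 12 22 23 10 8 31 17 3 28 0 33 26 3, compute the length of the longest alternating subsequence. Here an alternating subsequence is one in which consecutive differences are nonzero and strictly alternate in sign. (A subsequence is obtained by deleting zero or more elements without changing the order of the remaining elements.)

14

Track the best alternating length ending on an up-step vs a down-step at each position: up/down = 1/1, 1/2, 3/1, 3/4, 5/1, 3/6, 7/6, 7/6, 3/8, 1/8, 9/6, 9/10, 1/10, 11/10, 1/12, 13/1, 13/14, 13/14.
The maximum over both is 14; one such subsequence is 21, 8, 29, 24, 33, 12, 22, 10, 31, 17, 28, 0, 33, 26.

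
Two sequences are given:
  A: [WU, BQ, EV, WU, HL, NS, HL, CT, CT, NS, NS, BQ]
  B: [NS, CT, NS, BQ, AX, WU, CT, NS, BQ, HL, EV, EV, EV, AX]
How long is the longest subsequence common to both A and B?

5

A longest common subsequence is BQ, WU, CT, NS, BQ (length 5); the LCS DP confirms no longer common subsequence exists.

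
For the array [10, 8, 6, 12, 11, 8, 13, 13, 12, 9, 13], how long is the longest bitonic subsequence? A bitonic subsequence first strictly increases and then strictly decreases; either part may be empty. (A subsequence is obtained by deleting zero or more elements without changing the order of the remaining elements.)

One longest bitonic subsequence is 10, 12, 13, 12, 9 (positions 1,4,7,9,10): it rises to 13 then falls. Length 5 is optimal.

5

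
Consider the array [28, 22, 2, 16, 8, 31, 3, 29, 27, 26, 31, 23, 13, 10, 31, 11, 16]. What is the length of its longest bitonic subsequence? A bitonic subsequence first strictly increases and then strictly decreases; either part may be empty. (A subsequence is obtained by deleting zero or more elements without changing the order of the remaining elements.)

9

One longest bitonic subsequence is 2, 16, 31, 29, 27, 26, 23, 13, 11 (positions 3,4,6,8,9,10,12,13,16): it rises to 31 then falls. Length 9 is optimal.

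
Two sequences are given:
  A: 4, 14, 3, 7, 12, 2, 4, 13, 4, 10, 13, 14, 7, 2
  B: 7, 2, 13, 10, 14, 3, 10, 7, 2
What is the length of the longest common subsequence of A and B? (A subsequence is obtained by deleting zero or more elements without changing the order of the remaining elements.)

7

Backtracking the LCS table gives one alignment: 7 (A4,B1) → 2 (A6,B2) → 13 (A8,B3) → 10 (A10,B4) → 14 (A12,B5) → 7 (A13,B8) → 2 (A14,B9).
So the longest common subsequence has length 7.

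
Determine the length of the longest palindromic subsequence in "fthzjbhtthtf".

8

Using dp[i][j] = 2 + dp[i+1][j−1] if the ends match, else max(dp[i+1][j], dp[i][j−1]):
dp[1][12] = 8. A witness is fthtthtf at positions 1,2,3,8,9,10,11,12.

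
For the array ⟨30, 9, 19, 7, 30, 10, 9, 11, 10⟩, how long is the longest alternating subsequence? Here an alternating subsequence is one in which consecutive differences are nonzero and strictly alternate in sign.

8

A longest alternating subsequence is 30, 9, 19, 7, 30, 10, 11, 10 (positions 1,2,3,4,5,6,8,9); its 7 consecutive differences strictly alternate in sign, and length 8 is optimal.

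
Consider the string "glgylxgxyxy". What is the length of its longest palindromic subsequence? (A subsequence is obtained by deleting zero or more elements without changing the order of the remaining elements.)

5

One longest palindromic subsequence is yxyxy (positions 4,6,9,10,11); it reads the same forward and backward, and the interval DP gives dp[1][11] = 5.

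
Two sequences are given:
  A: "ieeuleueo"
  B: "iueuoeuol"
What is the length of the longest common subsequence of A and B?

Backtracking the LCS table gives one alignment: i (A1,B1) → e (A3,B3) → u (A4,B4) → e (A6,B6) → u (A7,B7) → o (A9,B8).
So the longest common subsequence has length 6.

6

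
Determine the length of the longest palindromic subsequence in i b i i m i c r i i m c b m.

7

Using dp[i][j] = 2 + dp[i+1][j−1] if the ends match, else max(dp[i+1][j], dp[i][j−1]):
dp[1][14] = 7. A witness is bmiiimb at positions 2,5,6,9,10,11,13.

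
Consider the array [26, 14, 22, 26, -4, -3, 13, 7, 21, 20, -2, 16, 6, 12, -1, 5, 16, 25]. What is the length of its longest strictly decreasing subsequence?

7

Let dp[i] be the longest decreasing subsequence ending at position i. Then dp = [1, 2, 2, 1, 3, 3, 3, 4, 3, 4, 5, 5, 6, 6, 7, 7, 5, 2].
The maximum is 7; one witness is 26, 22, 21, 20, 16, 6, -1 at positions 1,3,9,10,12,13,15.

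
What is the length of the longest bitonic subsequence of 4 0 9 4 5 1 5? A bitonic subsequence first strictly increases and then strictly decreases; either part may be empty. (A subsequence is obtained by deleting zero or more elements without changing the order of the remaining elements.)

4

One longest bitonic subsequence is 4, 9, 5, 1 (positions 1,3,5,6): it rises to 9 then falls. Length 4 is optimal.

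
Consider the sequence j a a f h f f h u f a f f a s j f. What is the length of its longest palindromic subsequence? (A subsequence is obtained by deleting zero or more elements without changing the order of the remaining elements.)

12

Using dp[i][j] = 2 + dp[i+1][j−1] if the ends match, else max(dp[i+1][j], dp[i][j−1]):
dp[1][17] = 12. A witness is jaafhffhfaaj at positions 1,2,3,4,5,6,7,8,10,11,14,16.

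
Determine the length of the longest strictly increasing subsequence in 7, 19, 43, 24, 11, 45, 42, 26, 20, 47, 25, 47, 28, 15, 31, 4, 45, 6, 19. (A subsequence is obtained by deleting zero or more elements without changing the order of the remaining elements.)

Scanning left to right, the best length ending at each element is: 7→1, 19→2, 43→3, 24→3, 11→2, 45→4, 42→4, 26→4, 20→3, 47→5, 25→4, 47→5, 28→5, 15→3, 31→6, 4→1, 45→7, 6→2, 19→4.
So the longest increasing subsequence has length 7, e.g. 7, 19, 24, 26, 28, 31, 45.

7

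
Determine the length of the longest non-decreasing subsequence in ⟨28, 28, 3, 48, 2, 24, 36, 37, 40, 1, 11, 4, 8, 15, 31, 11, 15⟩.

5

Let dp[i] be the longest non-decreasing subsequence ending at position i. Then dp = [1, 2, 1, 3, 1, 2, 3, 4, 5, 1, 2, 2, 3, 4, 5, 4, 5].
The maximum is 5; one witness is 28, 28, 36, 37, 40 at positions 1,2,7,8,9.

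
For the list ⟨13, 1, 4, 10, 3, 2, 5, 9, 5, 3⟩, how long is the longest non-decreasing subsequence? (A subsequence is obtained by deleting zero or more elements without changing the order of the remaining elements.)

Scanning left to right, the best length ending at each element is: 13→1, 1→1, 4→2, 10→3, 3→2, 2→2, 5→3, 9→4, 5→4, 3→3.
So the longest non-decreasing subsequence has length 4, e.g. 1, 4, 5, 9.

4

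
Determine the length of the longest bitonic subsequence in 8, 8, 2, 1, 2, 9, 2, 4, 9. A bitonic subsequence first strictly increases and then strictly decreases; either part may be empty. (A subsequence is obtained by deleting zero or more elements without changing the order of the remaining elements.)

4

Let inc[i] be the LIS ending at i and dec[i] the longest strictly decreasing subsequence starting at i. inc = [1, 1, 1, 1, 2, 3, 2, 3, 4], dec = [3, 3, 2, 1, 1, 2, 1, 1, 1].
max_i inc[i]+dec[i]−1 = 4, with one witness 1, 2, 9, 4.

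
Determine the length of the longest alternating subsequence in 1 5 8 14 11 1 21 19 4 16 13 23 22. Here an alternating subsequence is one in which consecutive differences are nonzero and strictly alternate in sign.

Track the best alternating length ending on an up-step vs a down-step at each position: up/down = 1/1, 2/1, 2/1, 2/1, 2/3, 1/3, 4/1, 4/5, 4/5, 6/5, 6/7, 8/1, 8/9.
The maximum over both is 9; one such subsequence is 1, 14, 11, 21, 4, 16, 13, 23, 22.

9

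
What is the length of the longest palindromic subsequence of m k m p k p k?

One longest palindromic subsequence is kpkpk (positions 2,4,5,6,7); it reads the same forward and backward, and the interval DP gives dp[1][7] = 5.

5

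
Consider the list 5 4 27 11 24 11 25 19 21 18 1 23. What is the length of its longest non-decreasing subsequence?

One longest non-decreasing subsequence is 5, 11, 11, 19, 21, 23 (positions 1,4,6,8,9,12), of length 6; no longer one exists.

6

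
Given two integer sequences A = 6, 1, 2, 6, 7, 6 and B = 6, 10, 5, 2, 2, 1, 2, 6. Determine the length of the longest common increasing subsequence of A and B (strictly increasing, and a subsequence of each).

3

For each value that appears in both, track the longest common increasing run ending there.
The best achievable length is 3; one witness is 1, 2, 6 (A-positions 2,3,4, B-positions 6,7,8).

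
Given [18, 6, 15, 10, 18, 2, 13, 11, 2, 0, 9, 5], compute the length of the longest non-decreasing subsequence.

3

Let dp[i] be the longest non-decreasing subsequence ending at position i. Then dp = [1, 1, 2, 2, 3, 1, 3, 3, 2, 1, 3, 3].
The maximum is 3; one witness is 6, 15, 18 at positions 2,3,5.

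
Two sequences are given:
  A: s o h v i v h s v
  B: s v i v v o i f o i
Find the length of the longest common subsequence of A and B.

A longest common subsequence is svivv (length 5); the LCS DP confirms no longer common subsequence exists.

5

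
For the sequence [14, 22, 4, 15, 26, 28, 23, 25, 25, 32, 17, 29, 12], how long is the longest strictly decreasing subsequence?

4

One longest decreasing subsequence is 26, 23, 17, 12 (positions 5,7,11,13), of length 4; no longer one exists.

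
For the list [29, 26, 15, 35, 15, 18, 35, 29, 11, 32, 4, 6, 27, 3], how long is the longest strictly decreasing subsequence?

6

Scanning left to right, the best length ending at each element is: 29→1, 26→2, 15→3, 35→1, 15→3, 18→3, 35→1, 29→2, 11→4, 32→2, 4→5, 6→5, 27→3, 3→6.
So the longest decreasing subsequence has length 6, e.g. 29, 26, 15, 11, 4, 3.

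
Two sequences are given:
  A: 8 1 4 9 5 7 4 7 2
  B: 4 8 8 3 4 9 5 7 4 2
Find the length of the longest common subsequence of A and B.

A longest common subsequence is 8, 4, 9, 5, 7, 4, 2 (length 7); the LCS DP confirms no longer common subsequence exists.

7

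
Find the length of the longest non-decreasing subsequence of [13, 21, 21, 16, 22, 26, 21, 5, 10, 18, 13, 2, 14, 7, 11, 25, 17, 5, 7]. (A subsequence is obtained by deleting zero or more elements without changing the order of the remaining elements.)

5

Let dp[i] be the longest non-decreasing subsequence ending at position i. Then dp = [1, 2, 3, 2, 4, 5, 4, 1, 2, 3, 3, 1, 4, 2, 3, 5, 5, 2, 3].
The maximum is 5; one witness is 13, 21, 21, 22, 26 at positions 1,2,3,5,6.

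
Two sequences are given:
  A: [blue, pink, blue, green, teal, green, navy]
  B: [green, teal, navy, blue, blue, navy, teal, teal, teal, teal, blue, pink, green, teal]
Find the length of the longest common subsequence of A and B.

4

A longest common subsequence is blue, pink, green, teal (length 4); the LCS DP confirms no longer common subsequence exists.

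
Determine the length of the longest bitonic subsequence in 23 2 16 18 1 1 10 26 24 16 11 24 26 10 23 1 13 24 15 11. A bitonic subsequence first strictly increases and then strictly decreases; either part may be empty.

9

One longest bitonic subsequence is 2, 16, 18, 26, 24, 16, 11, 10, 1 (positions 2,3,4,8,9,10,11,14,16): it rises to 26 then falls. Length 9 is optimal.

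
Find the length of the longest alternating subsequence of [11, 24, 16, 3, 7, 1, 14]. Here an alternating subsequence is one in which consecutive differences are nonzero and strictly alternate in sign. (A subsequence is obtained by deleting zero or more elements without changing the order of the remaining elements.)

Track the best alternating length ending on an up-step vs a down-step at each position: up/down = 1/1, 2/1, 2/3, 1/3, 4/3, 1/5, 6/3.
The maximum over both is 6; one such subsequence is 11, 24, 3, 7, 1, 14.

6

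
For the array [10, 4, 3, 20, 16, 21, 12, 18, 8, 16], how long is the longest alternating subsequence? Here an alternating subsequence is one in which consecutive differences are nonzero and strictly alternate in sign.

Track the best alternating length ending on an up-step vs a down-step at each position: up/down = 1/1, 1/2, 1/2, 3/1, 3/4, 5/1, 3/6, 7/6, 3/8, 9/8.
The maximum over both is 9; one such subsequence is 10, 4, 20, 16, 21, 12, 18, 8, 16.

9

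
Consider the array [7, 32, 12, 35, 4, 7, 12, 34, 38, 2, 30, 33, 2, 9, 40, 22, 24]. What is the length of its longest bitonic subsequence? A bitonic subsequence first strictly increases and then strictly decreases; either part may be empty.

7

One longest bitonic subsequence is 4, 7, 12, 34, 38, 33, 24 (positions 5,6,7,8,9,12,17): it rises to 38 then falls. Length 7 is optimal.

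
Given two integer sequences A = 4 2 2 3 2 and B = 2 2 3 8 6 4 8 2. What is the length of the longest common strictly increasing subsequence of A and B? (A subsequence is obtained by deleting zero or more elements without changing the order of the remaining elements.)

2

A longest common strictly increasing subsequence is 2, 3 (length 2); it appears in order in both A and B, and no longer such subsequence exists.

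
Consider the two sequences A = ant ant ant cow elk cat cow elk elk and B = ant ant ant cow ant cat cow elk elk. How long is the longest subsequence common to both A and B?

8

Backtracking the LCS table gives one alignment: ant (A1,B1) → ant (A2,B2) → ant (A3,B3) → cow (A4,B4) → cat (A6,B6) → cow (A7,B7) → elk (A8,B8) → elk (A9,B9).
So the longest common subsequence has length 8.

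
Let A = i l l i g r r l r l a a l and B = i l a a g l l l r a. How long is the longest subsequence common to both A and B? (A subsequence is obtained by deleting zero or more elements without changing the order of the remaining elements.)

A longest common subsequence is illlra (length 6); the LCS DP confirms no longer common subsequence exists.

6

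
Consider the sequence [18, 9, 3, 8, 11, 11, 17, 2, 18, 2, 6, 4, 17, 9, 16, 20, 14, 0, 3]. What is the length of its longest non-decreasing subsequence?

7

Let dp[i] be the longest non-decreasing subsequence ending at position i. Then dp = [1, 1, 1, 2, 3, 4, 5, 1, 6, 2, 3, 3, 6, 4, 5, 7, 5, 1, 3].
The maximum is 7; one witness is 3, 8, 11, 11, 17, 18, 20 at positions 3,4,5,6,7,9,16.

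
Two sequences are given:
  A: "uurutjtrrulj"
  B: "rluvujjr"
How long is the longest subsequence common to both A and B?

Backtracking the LCS table gives one alignment: u (A1,B3) → u (A2,B5) → j (A6,B7) → r (A9,B8).
So the longest common subsequence has length 4.

4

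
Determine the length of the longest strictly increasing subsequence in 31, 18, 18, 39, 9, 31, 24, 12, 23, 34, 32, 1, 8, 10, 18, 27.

5

One longest increasing subsequence is 1, 8, 10, 18, 27 (positions 12,13,14,15,16), of length 5; no longer one exists.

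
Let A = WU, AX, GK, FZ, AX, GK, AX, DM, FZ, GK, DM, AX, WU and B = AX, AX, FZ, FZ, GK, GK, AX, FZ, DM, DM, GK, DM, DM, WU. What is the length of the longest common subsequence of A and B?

8

A longest common subsequence is AX, GK, GK, AX, DM, GK, DM, WU (length 8); the LCS DP confirms no longer common subsequence exists.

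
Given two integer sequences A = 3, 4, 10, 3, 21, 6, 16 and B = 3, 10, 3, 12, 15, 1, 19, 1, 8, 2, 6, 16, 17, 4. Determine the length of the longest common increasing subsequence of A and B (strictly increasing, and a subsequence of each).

3

For each value that appears in both, track the longest common increasing run ending there.
The best achievable length is 3; one witness is 3, 10, 16 (A-positions 1,3,7, B-positions 1,2,12).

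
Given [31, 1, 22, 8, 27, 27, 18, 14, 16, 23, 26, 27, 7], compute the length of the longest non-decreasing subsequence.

7

Let dp[i] be the longest non-decreasing subsequence ending at position i. Then dp = [1, 1, 2, 2, 3, 4, 3, 3, 4, 5, 6, 7, 2].
The maximum is 7; one witness is 1, 8, 14, 16, 23, 26, 27 at positions 2,4,8,9,10,11,12.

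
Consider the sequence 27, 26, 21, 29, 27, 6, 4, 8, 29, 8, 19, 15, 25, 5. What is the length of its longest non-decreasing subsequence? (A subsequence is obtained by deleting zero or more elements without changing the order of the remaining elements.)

One longest non-decreasing subsequence is 6, 8, 8, 19, 25 (positions 6,8,10,11,13), of length 5; no longer one exists.

5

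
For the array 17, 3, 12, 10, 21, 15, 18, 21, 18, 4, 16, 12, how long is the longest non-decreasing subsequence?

Let dp[i] be the longest non-decreasing subsequence ending at position i. Then dp = [1, 1, 2, 2, 3, 3, 4, 5, 5, 2, 4, 3].
The maximum is 5; one witness is 3, 12, 15, 18, 21 at positions 2,3,6,7,8.

5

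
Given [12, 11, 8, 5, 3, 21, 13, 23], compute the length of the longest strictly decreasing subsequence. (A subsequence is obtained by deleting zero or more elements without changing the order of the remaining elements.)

One longest decreasing subsequence is 12, 11, 8, 5, 3 (positions 1,2,3,4,5), of length 5; no longer one exists.

5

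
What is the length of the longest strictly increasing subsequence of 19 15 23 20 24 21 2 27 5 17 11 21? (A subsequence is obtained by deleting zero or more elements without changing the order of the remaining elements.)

Let dp[i] be the longest increasing subsequence ending at position i. Then dp = [1, 1, 2, 2, 3, 3, 1, 4, 2, 3, 3, 4].
The maximum is 4; one witness is 19, 23, 24, 27 at positions 1,3,5,8.

4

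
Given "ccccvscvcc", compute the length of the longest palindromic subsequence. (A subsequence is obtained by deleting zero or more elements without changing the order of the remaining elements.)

7

One longest palindromic subsequence is ccvcvcc (positions 1,2,5,7,8,9,10); it reads the same forward and backward, and the interval DP gives dp[1][10] = 7.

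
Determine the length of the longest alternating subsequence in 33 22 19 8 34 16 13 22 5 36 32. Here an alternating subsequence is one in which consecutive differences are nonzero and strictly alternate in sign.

8

Track the best alternating length ending on an up-step vs a down-step at each position: up/down = 1/1, 1/2, 1/2, 1/2, 3/1, 3/4, 3/4, 5/4, 1/6, 7/1, 7/8.
The maximum over both is 8; one such subsequence is 33, 22, 34, 16, 22, 5, 36, 32.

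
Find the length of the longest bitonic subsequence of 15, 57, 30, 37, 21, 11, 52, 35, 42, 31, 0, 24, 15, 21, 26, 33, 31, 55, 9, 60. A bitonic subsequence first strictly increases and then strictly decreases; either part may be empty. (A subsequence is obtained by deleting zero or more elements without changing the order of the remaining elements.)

One longest bitonic subsequence is 15, 30, 37, 52, 42, 31, 24, 21, 9 (positions 1,3,4,7,9,10,12,14,19): it rises to 52 then falls. Length 9 is optimal.

9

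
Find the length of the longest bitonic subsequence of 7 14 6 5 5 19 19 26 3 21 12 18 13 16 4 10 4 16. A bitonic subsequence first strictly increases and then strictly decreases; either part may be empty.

Let inc[i] be the LIS ending at i and dec[i] the longest strictly decreasing subsequence starting at i. inc = [1, 2, 1, 1, 1, 3, 3, 4, 1, 4, 2, 3, 3, 4, 2, 3, 2, 4], dec = [4, 4, 3, 2, 2, 5, 5, 6, 1, 5, 3, 4, 3, 3, 1, 2, 1, 1].
max_i inc[i]+dec[i]−1 = 9, with one witness 7, 14, 19, 26, 21, 18, 16, 10, 4.

9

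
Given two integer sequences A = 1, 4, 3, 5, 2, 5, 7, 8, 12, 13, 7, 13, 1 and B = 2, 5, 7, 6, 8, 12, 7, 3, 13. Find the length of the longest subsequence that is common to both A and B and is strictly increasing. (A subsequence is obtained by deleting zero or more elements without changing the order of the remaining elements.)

6

A longest common strictly increasing subsequence is 2, 5, 7, 8, 12, 13 (length 6); it appears in order in both A and B, and no longer such subsequence exists.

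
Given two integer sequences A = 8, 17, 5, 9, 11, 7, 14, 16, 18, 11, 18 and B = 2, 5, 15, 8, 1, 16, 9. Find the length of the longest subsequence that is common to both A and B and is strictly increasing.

2

For each value that appears in both, track the longest common increasing run ending there.
The best achievable length is 2; one witness is 5, 16 (A-positions 3,8, B-positions 2,6).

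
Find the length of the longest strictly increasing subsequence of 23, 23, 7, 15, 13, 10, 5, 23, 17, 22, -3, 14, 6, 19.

4

Scanning left to right, the best length ending at each element is: 23→1, 23→1, 7→1, 15→2, 13→2, 10→2, 5→1, 23→3, 17→3, 22→4, -3→1, 14→3, 6→2, 19→4.
So the longest increasing subsequence has length 4, e.g. 7, 15, 17, 22.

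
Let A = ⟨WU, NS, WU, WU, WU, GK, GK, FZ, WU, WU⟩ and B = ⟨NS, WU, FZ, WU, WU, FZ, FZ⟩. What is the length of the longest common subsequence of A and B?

5

A longest common subsequence is NS, WU, WU, WU, FZ (length 5); the LCS DP confirms no longer common subsequence exists.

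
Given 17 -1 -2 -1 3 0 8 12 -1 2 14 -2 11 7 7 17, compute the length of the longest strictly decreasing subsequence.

Let dp[i] be the longest decreasing subsequence ending at position i. Then dp = [1, 2, 3, 2, 2, 3, 2, 2, 4, 3, 2, 5, 3, 4, 4, 1].
The maximum is 5; one witness is 17, 3, 0, -1, -2 at positions 1,5,6,9,12.

5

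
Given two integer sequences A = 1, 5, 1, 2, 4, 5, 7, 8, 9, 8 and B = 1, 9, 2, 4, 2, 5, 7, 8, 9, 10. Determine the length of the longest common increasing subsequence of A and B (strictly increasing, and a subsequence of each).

7

A longest common strictly increasing subsequence is 1, 2, 4, 5, 7, 8, 9 (length 7); it appears in order in both A and B, and no longer such subsequence exists.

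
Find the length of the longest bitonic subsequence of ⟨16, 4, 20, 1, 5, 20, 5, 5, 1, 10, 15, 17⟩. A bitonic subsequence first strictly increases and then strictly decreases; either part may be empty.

5

One longest bitonic subsequence is 4, 5, 20, 5, 1 (positions 2,5,6,8,9): it rises to 20 then falls. Length 5 is optimal.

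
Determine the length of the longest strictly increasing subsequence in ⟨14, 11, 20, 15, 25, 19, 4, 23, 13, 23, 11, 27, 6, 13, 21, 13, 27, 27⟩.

Scanning left to right, the best length ending at each element is: 14→1, 11→1, 20→2, 15→2, 25→3, 19→3, 4→1, 23→4, 13→2, 23→4, 11→2, 27→5, 6→2, 13→3, 21→4, 13→3, 27→5, 27→5.
So the longest increasing subsequence has length 5, e.g. 14, 15, 19, 23, 27.

5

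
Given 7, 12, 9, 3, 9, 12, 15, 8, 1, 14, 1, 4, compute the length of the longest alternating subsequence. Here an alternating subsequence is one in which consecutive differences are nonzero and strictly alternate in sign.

A longest alternating subsequence is 7, 12, 3, 9, 8, 14, 1, 4 (positions 1,2,4,5,8,10,11,12); its 7 consecutive differences strictly alternate in sign, and length 8 is optimal.

8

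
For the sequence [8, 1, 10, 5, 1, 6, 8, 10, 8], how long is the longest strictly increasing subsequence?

Scanning left to right, the best length ending at each element is: 8→1, 1→1, 10→2, 5→2, 1→1, 6→3, 8→4, 10→5, 8→4.
So the longest increasing subsequence has length 5, e.g. 1, 5, 6, 8, 10.

5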